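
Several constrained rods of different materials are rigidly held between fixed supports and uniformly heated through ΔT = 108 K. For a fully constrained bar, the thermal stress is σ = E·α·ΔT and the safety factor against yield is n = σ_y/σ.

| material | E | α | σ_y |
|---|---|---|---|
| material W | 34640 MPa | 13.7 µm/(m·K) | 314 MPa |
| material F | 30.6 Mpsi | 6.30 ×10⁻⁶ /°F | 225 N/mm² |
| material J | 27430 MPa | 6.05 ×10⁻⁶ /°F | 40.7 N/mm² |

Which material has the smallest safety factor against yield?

material F

With everything in SI (GPa, ×10⁻⁶/K, MPa):
  material W: E = 34.64, α = 13.7, σ_y = 314.0 → σ = 51.3 MPa, n = 6.13
  material F: E = 211.0, α = 11.3, σ_y = 225.0 → σ = 258 MPa, n = 0.871
  material J: E = 27.43, α = 10.9, σ_y = 40.70 → σ = 32.3 MPa, n = 1.26
The minimum is material F at n = 0.871.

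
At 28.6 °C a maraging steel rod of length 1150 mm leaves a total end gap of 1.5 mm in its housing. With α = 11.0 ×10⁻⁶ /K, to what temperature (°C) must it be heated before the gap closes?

147 °C

α·L₀·ΔT = 1.5 mm ⇒ ΔT = 1.5 / (11.0×10⁻⁶ × 1150.0) = 118.6 K.
T = 28.6 + 118.6 = 147.2 °C.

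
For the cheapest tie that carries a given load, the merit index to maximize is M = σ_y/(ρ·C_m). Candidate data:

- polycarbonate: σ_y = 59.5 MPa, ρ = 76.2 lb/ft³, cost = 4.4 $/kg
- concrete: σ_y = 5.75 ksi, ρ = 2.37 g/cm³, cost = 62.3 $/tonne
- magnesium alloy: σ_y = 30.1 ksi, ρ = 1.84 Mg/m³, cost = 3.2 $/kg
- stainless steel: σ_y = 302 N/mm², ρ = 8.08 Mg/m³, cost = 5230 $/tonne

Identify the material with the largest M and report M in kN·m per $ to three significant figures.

concrete, M = 269 kN·m per $

After converting to SI:
  polycarbonate: σ_y = 59.50 MPa, ρ = 1221 kg/m³, cost = 4.400 $/kg
  concrete: σ_y = 39.64 MPa, ρ = 2370 kg/m³, cost = 0.06230 $/kg
  magnesium alloy: σ_y = 207.5 MPa, ρ = 1840 kg/m³, cost = 3.200 $/kg
  stainless steel: σ_y = 302.0 MPa, ρ = 8080 kg/m³, cost = 5.230 $/kg
  concrete: M = 269 kN·m per $
  magnesium alloy: M = 35.2 kN·m per $
  polycarbonate: M = 11.1 kN·m per $
  stainless steel: M = 7.15 kN·m per $
The maximum is for concrete.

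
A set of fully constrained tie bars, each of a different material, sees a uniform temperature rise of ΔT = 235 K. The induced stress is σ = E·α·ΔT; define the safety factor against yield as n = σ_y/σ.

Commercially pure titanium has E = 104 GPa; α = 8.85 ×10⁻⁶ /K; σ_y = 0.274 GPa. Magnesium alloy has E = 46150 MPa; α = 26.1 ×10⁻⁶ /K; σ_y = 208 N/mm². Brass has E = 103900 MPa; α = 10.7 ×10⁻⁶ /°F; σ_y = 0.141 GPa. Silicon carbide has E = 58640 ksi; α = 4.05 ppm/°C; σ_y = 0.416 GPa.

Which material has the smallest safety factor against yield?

brass

Converting E to GPa, α to ×10⁻⁶/K, σ_y to MPa, then σ and n for each:
  commercially pure titanium: E = 104.0, α = 8.85, σ_y = 274.0 → σ = 216 MPa, n = 1.27
  magnesium alloy: E = 46.15, α = 26.1, σ_y = 208.0 → σ = 283 MPa, n = 0.735
  brass: E = 103.9, α = 19.3, σ_y = 141.0 → σ = 470 MPa, n = 0.300
  silicon carbide: E = 404.3, α = 4.05, σ_y = 416.0 → σ = 385 MPa, n = 1.08
Smallest n: brass with n = 0.300.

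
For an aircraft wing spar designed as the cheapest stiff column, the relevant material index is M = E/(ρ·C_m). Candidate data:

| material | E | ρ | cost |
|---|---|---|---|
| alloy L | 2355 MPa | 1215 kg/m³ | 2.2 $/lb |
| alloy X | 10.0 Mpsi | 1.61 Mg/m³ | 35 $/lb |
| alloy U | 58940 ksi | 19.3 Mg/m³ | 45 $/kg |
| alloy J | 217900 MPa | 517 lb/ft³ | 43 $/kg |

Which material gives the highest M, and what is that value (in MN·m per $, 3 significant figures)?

In SI units:
  alloy L: E = 2.355 GPa, ρ = 1215 kg/m³, cost = 4.850 $/kg
  alloy X: E = 68.95 GPa, ρ = 1610 kg/m³, cost = 77.16 $/kg
  alloy U: E = 406.4 GPa, ρ = 19300 kg/m³, cost = 45.00 $/kg
  alloy J: E = 217.9 GPa, ρ = 8282 kg/m³, cost = 43.00 $/kg
  alloy J: M = 0.612 MN·m per $
  alloy X: M = 0.555 MN·m per $
  alloy U: M = 0.468 MN·m per $
  alloy L: M = 0.400 MN·m per $
Alloy J ranks first.

alloy J, M = 0.612 MN·m per $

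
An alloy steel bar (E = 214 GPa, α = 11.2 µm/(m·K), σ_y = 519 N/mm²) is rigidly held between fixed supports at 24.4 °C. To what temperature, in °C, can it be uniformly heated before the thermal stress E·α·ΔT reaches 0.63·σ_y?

σ_y = 519 N/mm² = 519.0 MPa.
E·α·ΔT = 327.0 MPa ⇒ ΔT = 327.0 / (214.0×10³ × 11.2×10⁻⁶) = 136.4 K.
T = 24.4 + 136.4 = 160.8 °C.

161 °C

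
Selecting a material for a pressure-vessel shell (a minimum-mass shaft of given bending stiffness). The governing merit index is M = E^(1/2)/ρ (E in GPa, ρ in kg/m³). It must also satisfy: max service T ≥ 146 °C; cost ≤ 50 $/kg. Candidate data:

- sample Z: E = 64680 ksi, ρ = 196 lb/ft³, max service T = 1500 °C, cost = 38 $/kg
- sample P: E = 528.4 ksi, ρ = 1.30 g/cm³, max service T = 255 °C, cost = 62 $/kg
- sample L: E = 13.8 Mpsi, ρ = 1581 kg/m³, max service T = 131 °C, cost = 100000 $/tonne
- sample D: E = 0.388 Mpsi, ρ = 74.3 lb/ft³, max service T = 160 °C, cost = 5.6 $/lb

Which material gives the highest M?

sample Z

Screen on constraints: max service T ≥ 146 °C; cost ≤ 50 $/kg. Survivors: sample Z, sample D.
In SI units:
  sample Z: E = 446.0 GPa, ρ = 3140 kg/m³
  sample D: E = 2.675 GPa, ρ = 1190 kg/m³
  sample Z: M = 6.73×10⁻³
  sample D: M = 1.37×10⁻³
The maximum is for sample Z.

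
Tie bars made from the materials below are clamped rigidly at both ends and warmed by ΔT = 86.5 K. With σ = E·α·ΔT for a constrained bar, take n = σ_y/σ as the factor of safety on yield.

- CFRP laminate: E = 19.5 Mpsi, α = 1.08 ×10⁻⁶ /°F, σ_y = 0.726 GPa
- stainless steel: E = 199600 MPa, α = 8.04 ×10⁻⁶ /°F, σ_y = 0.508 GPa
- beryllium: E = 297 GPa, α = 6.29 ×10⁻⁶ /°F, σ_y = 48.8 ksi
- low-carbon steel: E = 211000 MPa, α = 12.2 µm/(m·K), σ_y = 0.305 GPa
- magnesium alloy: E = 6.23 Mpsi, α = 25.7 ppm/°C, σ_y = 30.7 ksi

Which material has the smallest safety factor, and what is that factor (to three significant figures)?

beryllium, n = 1.16

In consistent units (E in GPa, α in ×10⁻⁶/K, σ_y in MPa):
  CFRP laminate: E = 134.4, α = 1.94, σ_y = 726.0 → σ = 22.6 MPa, n = 32.1
  stainless steel: E = 199.6, α = 14.5, σ_y = 508.0 → σ = 250 MPa, n = 2.03
  beryllium: E = 297.0, α = 11.3, σ_y = 336.5 → σ = 291 MPa, n = 1.16
  low-carbon steel: E = 211.0, α = 12.2, σ_y = 305.0 → σ = 223 MPa, n = 1.37
  magnesium alloy: E = 42.95, α = 25.7, σ_y = 211.7 → σ = 95.5 MPa, n = 2.22
The minimum is beryllium at n = 1.16.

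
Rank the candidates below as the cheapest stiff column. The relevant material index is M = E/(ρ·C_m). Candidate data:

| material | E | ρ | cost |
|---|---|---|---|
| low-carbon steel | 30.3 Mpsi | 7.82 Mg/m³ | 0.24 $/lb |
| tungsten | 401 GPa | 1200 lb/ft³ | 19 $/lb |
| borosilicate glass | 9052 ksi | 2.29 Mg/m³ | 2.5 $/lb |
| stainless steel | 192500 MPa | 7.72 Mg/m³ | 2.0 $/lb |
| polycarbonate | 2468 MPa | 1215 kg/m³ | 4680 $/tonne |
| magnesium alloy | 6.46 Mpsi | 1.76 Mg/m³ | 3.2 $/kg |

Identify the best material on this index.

low-carbon steel

After converting to SI:
  low-carbon steel: E = 208.9 GPa, ρ = 7820 kg/m³, cost = 0.5291 $/kg
  tungsten: E = 401.0 GPa, ρ = 19220 kg/m³, cost = 41.89 $/kg
  borosilicate glass: E = 62.41 GPa, ρ = 2290 kg/m³, cost = 5.511 $/kg
  stainless steel: E = 192.5 GPa, ρ = 7720 kg/m³, cost = 4.409 $/kg
  polycarbonate: E = 2.468 GPa, ρ = 1215 kg/m³, cost = 4.680 $/kg
  magnesium alloy: E = 44.54 GPa, ρ = 1760 kg/m³, cost = 3.200 $/kg
  low-carbon steel: M = 50.5 MN·m per $
  magnesium alloy: M = 7.91 MN·m per $
  stainless steel: M = 5.66 MN·m per $
  borosilicate glass: M = 4.94 MN·m per $
  tungsten: M = 0.498 MN·m per $
  polycarbonate: M = 0.434 MN·m per $
Low-carbon steel ranks first.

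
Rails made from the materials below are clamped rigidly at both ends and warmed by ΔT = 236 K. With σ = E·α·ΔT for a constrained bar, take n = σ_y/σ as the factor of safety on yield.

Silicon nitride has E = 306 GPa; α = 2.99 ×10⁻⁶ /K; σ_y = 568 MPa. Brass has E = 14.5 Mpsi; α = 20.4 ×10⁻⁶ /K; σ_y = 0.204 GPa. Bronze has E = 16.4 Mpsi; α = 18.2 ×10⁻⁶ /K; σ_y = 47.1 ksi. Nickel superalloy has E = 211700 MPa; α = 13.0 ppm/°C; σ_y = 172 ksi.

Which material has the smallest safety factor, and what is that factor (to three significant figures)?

Per material, after unit conversion:
  silicon nitride: E = 306.0, α = 2.99, σ_y = 568.0 → σ = 216 MPa, n = 2.63
  brass: E = 99.97, α = 20.4, σ_y = 204.0 → σ = 481 MPa, n = 0.424
  bronze: E = 113.1, α = 18.2, σ_y = 324.7 → σ = 486 MPa, n = 0.669
  nickel superalloy: E = 211.7, α = 13.0, σ_y = 1186 → σ = 649 MPa, n = 1.83
The minimum is brass at n = 0.424.

brass, n = 0.424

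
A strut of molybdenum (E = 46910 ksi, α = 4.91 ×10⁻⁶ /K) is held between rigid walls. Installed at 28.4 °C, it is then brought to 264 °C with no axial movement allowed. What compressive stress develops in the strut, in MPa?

E = 46910 ksi = 323.4 GPa.
ΔT = 235.6 K. Constrained thermal stress σ = E·α·ΔT = 323.4×10³ MPa × 4.91×10⁻⁶ × 235.6 = 374 MPa (compressive).

374 MPa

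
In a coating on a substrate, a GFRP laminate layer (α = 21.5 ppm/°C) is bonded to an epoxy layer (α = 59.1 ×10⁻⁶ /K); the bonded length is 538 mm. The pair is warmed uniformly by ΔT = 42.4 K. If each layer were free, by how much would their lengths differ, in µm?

858 µm

Δα = |21.5 − 59.1|×10⁻⁶/K = 37.6×10⁻⁶/K.
ΔL_mismatch = Δα·L·ΔT = 37.6×10⁻⁶ × 538.0 mm × 42.4 K = 858 µm.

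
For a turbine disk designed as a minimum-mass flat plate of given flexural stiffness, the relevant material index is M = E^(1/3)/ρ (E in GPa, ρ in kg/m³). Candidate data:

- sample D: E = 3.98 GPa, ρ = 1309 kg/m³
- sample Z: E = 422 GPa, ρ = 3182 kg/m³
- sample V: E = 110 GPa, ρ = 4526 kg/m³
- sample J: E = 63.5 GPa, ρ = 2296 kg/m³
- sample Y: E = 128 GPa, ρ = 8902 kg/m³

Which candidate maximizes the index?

Per-candidate index values:
  sample Z: M = 2.36×10⁻³
  sample J: M = 1.74×10⁻³
  sample D: M = 1.21×10⁻³
  sample V: M = 1.06×10⁻³
  sample Y: M = 0.566×10⁻³
Highest index: sample Z.

sample Z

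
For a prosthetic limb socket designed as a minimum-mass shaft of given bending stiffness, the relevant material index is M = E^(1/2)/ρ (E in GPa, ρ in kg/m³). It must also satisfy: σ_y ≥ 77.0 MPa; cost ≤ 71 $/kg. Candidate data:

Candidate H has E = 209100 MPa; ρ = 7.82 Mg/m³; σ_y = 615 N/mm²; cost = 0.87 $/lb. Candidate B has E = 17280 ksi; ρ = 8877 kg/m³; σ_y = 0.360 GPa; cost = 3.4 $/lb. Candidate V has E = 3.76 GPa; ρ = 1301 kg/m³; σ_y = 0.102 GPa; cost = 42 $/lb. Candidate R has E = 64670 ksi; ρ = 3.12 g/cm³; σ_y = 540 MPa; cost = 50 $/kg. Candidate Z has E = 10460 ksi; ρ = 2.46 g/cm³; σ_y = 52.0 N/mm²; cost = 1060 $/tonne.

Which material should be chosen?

Screen on constraints: σ_y ≥ 77.0 MPa; cost ≤ 71 $/kg. Survivors: candidate H, candidate B, candidate R.
Putting every candidate on a common basis:
  candidate H: E = 209.1 GPa, ρ = 7820 kg/m³
  candidate B: E = 119.1 GPa, ρ = 8877 kg/m³
  candidate R: E = 445.9 GPa, ρ = 3120 kg/m³
  candidate R: M = 6.77×10⁻³
  candidate H: M = 1.85×10⁻³
  candidate B: M = 1.23×10⁻³
Candidate R has the largest M.

candidate R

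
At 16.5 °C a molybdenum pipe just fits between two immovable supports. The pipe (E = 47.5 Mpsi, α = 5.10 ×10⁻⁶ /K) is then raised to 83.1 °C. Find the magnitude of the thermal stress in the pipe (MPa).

E = 47.5 Mpsi = 327.5 GPa.
ΔT = 66.60 K. Constrained thermal stress σ = E·α·ΔT = 327.5×10³ MPa × 5.10×10⁻⁶ × 66.60 = 111 MPa (compressive).

111 MPa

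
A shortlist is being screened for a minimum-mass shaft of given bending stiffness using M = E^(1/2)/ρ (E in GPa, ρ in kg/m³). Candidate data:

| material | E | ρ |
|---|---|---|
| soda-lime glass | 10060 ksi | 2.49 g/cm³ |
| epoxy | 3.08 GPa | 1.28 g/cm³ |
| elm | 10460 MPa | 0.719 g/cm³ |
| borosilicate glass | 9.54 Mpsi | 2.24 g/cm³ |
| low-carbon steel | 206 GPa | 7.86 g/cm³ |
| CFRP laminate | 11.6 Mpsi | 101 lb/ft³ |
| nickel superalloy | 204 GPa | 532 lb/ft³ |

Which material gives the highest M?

CFRP laminate

Putting every candidate on a common basis:
  soda-lime glass: E = 69.36 GPa, ρ = 2490 kg/m³
  epoxy: E = 3.080 GPa, ρ = 1280 kg/m³
  elm: E = 10.46 GPa, ρ = 719.0 kg/m³
  borosilicate glass: E = 65.78 GPa, ρ = 2240 kg/m³
  low-carbon steel: E = 206.0 GPa, ρ = 7860 kg/m³
  CFRP laminate: E = 79.98 GPa, ρ = 1618 kg/m³
  nickel superalloy: E = 204.0 GPa, ρ = 8522 kg/m³
  CFRP laminate: M = 5.53×10⁻³
  elm: M = 4.50×10⁻³
  borosilicate glass: M = 3.62×10⁻³
  soda-lime glass: M = 3.34×10⁻³
  low-carbon steel: M = 1.83×10⁻³
  nickel superalloy: M = 1.68×10⁻³
  epoxy: M = 1.37×10⁻³
CFRP laminate ranks first.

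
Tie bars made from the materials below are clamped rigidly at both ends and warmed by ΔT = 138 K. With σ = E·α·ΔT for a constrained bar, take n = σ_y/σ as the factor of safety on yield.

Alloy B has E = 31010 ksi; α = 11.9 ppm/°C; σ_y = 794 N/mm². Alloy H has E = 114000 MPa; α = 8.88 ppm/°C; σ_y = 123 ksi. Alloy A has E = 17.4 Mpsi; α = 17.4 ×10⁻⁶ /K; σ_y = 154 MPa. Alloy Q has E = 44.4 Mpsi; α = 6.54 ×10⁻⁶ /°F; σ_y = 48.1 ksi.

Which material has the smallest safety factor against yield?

alloy A

Converting E to GPa, α to ×10⁻⁶/K, σ_y to MPa, then σ and n for each:
  alloy B: E = 213.8, α = 11.9, σ_y = 794.0 → σ = 351 MPa, n = 2.26
  alloy H: E = 114.0, α = 8.88, σ_y = 848.1 → σ = 140 MPa, n = 6.07
  alloy A: E = 120.0, α = 17.4, σ_y = 154.0 → σ = 288 MPa, n = 0.535
  alloy Q: E = 306.1, α = 11.8, σ_y = 331.6 → σ = 497 MPa, n = 0.667
Alloy A has the lowest safety factor, n = 0.535.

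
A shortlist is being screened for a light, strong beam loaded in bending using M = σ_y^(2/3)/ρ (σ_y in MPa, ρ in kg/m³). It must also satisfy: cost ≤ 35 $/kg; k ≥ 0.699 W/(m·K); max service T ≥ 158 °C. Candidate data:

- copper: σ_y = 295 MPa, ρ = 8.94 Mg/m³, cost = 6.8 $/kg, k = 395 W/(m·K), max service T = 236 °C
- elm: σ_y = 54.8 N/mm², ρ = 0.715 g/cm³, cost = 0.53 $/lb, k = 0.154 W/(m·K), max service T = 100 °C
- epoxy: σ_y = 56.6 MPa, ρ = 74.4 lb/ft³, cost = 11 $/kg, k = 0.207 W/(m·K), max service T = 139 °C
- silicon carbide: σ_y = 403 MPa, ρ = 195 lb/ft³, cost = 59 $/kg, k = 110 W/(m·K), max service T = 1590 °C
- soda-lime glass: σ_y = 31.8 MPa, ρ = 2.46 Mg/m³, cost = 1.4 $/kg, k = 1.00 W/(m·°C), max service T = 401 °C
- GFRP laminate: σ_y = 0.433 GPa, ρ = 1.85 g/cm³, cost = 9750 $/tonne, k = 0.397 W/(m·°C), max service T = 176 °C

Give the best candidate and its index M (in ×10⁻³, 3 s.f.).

copper, M = 4.96×10⁻³

Screen on constraints: cost ≤ 35 $/kg; k ≥ 0.699 W/(m·K); max service T ≥ 158 °C. Survivors: copper, soda-lime glass.
Convert each candidate to consistent units, then evaluate M:
  copper: σ_y = 295.0 MPa, ρ = 8940 kg/m³
  soda-lime glass: σ_y = 31.80 MPa, ρ = 2460 kg/m³
  copper: M = 4.96×10⁻³
  soda-lime glass: M = 4.08×10⁻³
The maximum is for copper.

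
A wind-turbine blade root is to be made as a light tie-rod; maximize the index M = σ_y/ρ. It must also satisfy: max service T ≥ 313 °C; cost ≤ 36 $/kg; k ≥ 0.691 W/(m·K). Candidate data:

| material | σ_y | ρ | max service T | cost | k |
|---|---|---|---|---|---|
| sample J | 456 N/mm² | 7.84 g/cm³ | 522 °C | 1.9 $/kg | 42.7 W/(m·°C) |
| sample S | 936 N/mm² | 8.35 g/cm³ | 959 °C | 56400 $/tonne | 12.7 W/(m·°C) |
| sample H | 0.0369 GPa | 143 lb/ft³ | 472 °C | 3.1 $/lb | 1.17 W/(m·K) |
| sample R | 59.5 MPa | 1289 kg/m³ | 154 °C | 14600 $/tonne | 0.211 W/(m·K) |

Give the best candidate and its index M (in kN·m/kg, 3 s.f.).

Screen on constraints: max service T ≥ 313 °C; cost ≤ 36 $/kg; k ≥ 0.691 W/(m·K). Survivors: sample J, sample H.
After converting to SI:
  sample J: σ_y = 456.0 MPa, ρ = 7840 kg/m³
  sample H: σ_y = 36.90 MPa, ρ = 2291 kg/m³
  sample J: M = 58.2 kN·m/kg
  sample H: M = 16.1 kN·m/kg
Highest index: sample J.

sample J, M = 58.2 kN·m/kg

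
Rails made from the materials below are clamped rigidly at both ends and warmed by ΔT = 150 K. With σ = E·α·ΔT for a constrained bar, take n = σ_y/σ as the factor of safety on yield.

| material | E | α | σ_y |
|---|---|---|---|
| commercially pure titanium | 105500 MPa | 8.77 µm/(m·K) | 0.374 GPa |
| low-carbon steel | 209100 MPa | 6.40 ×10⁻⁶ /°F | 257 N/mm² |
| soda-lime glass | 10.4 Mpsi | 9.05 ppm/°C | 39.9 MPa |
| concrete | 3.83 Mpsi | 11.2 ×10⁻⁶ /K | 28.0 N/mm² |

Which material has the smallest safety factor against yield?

Per material, after unit conversion:
  commercially pure titanium: E = 105.5, α = 8.77, σ_y = 374.0 → σ = 139 MPa, n = 2.69
  low-carbon steel: E = 209.1, α = 11.5, σ_y = 257.0 → σ = 361 MPa, n = 0.711
  soda-lime glass: E = 71.71, α = 9.05, σ_y = 39.90 → σ = 97.3 MPa, n = 0.410
  concrete: E = 26.41, α = 11.2, σ_y = 28.00 → σ = 44.4 MPa, n = 0.631
The minimum is soda-lime glass at n = 0.410.

soda-lime glass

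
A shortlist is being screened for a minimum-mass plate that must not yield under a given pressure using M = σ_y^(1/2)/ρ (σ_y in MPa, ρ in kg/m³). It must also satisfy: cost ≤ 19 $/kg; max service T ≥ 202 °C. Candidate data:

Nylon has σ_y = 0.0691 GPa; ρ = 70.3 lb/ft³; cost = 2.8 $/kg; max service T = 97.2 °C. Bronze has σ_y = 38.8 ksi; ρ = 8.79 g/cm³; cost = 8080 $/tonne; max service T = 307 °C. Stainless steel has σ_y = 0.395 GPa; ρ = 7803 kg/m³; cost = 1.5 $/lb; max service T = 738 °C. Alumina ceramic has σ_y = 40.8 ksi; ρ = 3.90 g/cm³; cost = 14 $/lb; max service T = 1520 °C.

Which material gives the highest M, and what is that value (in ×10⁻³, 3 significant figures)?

stainless steel, M = 2.55×10⁻³

Screen on constraints: cost ≤ 19 $/kg; max service T ≥ 202 °C. Survivors: bronze, stainless steel.
Normalizing units and computing the index:
  bronze: σ_y = 267.5 MPa, ρ = 8790 kg/m³
  stainless steel: σ_y = 395.0 MPa, ρ = 7803 kg/m³
  stainless steel: M = 2.55×10⁻³
  bronze: M = 1.86×10⁻³
Highest index: stainless steel.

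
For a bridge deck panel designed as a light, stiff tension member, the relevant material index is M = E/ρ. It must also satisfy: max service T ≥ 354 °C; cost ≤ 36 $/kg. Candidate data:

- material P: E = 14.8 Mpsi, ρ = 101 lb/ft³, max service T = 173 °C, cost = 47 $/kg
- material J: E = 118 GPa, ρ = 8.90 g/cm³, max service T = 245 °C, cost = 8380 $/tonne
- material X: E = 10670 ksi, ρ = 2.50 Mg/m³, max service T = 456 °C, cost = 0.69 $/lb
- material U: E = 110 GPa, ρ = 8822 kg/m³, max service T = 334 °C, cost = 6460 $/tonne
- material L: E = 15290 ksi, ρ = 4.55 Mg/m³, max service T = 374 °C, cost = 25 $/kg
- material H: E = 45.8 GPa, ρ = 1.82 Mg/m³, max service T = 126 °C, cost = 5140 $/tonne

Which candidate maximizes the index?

Screen on constraints: max service T ≥ 354 °C; cost ≤ 36 $/kg. Survivors: material X, material L.
Putting every candidate on a common basis:
  material X: E = 73.57 GPa, ρ = 2500 kg/m³
  material L: E = 105.4 GPa, ρ = 4550 kg/m³
  material X: M = 29.4 MN·m/kg
  material L: M = 23.2 MN·m/kg
Material X has the largest M.

material X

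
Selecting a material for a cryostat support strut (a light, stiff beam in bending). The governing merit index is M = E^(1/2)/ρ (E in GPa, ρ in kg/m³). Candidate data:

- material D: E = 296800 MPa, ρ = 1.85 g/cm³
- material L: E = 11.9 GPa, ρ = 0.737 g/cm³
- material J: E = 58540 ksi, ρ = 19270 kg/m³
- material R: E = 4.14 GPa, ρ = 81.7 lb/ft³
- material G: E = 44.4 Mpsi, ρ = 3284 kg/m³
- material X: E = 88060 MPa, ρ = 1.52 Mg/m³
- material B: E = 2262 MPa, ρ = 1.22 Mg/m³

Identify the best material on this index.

Putting every candidate on a common basis:
  material D: E = 296.8 GPa, ρ = 1850 kg/m³
  material L: E = 11.90 GPa, ρ = 737.0 kg/m³
  material J: E = 403.6 GPa, ρ = 19270 kg/m³
  material R: E = 4.140 GPa, ρ = 1309 kg/m³
  material G: E = 306.1 GPa, ρ = 3284 kg/m³
  material X: E = 88.06 GPa, ρ = 1520 kg/m³
  material B: E = 2.262 GPa, ρ = 1220 kg/m³
  material D: M = 9.31×10⁻³
  material X: M = 6.17×10⁻³
  material G: M = 5.33×10⁻³
  material L: M = 4.68×10⁻³
  material R: M = 1.55×10⁻³
  material B: M = 1.23×10⁻³
  material J: M = 1.04×10⁻³
The maximum is for material D.

material D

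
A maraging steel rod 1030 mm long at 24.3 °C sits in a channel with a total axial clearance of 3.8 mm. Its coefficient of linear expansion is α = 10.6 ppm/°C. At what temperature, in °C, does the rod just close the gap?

α·L₀·ΔT = 3.8 mm ⇒ ΔT = 3.8 / (10.6×10⁻⁶ × 1030.0) = 348.0 K.
T = 24.3 + 348.0 = 372.3 °C.

372 °C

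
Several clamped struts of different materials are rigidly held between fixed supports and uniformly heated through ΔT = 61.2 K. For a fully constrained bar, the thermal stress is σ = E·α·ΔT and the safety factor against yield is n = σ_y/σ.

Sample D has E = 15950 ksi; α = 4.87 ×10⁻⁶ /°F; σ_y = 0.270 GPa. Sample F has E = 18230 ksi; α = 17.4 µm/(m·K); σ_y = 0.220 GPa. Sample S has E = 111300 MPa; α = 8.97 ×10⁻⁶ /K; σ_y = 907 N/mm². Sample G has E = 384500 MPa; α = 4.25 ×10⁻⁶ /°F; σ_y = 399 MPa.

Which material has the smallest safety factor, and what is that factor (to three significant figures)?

With everything in SI (GPa, ×10⁻⁶/K, MPa):
  sample D: E = 110.0, α = 8.77, σ_y = 270.0 → σ = 59.0 MPa, n = 4.58
  sample F: E = 125.7, α = 17.4, σ_y = 220.0 → σ = 134 MPa, n = 1.64
  sample S: E = 111.3, α = 8.97, σ_y = 907.0 → σ = 61.1 MPa, n = 14.8
  sample G: E = 384.5, α = 7.65, σ_y = 399.0 → σ = 180 MPa, n = 2.22
Sample F has the lowest safety factor, n = 1.64.

sample F, n = 1.64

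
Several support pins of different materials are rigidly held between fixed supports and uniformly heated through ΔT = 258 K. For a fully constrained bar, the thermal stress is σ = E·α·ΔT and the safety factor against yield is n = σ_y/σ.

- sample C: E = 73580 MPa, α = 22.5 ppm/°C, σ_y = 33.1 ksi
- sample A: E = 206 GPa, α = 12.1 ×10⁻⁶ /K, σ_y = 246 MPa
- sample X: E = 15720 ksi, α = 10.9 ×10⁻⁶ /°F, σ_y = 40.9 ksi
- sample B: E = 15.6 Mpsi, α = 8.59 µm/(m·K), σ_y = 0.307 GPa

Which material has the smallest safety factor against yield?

In consistent units (E in GPa, α in ×10⁻⁶/K, σ_y in MPa):
  sample C: E = 73.58, α = 22.5, σ_y = 228.2 → σ = 427 MPa, n = 0.534
  sample A: E = 206.0, α = 12.1, σ_y = 246.0 → σ = 643 MPa, n = 0.383
  sample X: E = 108.4, α = 19.6, σ_y = 282.0 → σ = 549 MPa, n = 0.514
  sample B: E = 107.6, α = 8.59, σ_y = 307.0 → σ = 238 MPa, n = 1.29
Sample A has the lowest safety factor, n = 0.383.

sample A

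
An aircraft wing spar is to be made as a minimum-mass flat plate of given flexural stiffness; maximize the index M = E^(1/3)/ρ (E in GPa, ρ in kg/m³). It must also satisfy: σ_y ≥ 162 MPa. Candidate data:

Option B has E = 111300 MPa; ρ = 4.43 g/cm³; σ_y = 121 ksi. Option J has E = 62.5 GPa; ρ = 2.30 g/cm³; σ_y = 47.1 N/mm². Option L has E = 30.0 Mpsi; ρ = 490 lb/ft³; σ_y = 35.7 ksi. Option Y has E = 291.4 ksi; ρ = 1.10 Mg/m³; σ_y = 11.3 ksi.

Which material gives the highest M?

Screen on constraints: σ_y ≥ 162 MPa. Survivors: option B, option L.
Convert each candidate to consistent units, then evaluate M:
  option B: E = 111.3 GPa, ρ = 4430 kg/m³
  option L: E = 206.8 GPa, ρ = 7849 kg/m³
  option B: M = 1.09×10⁻³
  option L: M = 0.753×10⁻³
Option B has the largest M.

option B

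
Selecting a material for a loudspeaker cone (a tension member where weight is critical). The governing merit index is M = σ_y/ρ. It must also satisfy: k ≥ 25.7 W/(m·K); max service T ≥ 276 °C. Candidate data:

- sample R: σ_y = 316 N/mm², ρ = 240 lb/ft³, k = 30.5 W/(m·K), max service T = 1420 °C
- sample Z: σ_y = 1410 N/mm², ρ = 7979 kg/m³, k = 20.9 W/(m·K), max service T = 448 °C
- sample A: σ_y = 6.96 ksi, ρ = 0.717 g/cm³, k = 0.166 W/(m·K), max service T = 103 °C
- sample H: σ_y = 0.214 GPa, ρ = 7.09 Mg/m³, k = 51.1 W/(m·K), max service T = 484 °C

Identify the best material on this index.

sample R

Screen on constraints: k ≥ 25.7 W/(m·K); max service T ≥ 276 °C. Survivors: sample R, sample H.
After converting to SI:
  sample R: σ_y = 316.0 MPa, ρ = 3844 kg/m³
  sample H: σ_y = 214.0 MPa, ρ = 7090 kg/m³
  sample R: M = 82.2 kN·m/kg
  sample H: M = 30.2 kN·m/kg
Sample R has the largest M.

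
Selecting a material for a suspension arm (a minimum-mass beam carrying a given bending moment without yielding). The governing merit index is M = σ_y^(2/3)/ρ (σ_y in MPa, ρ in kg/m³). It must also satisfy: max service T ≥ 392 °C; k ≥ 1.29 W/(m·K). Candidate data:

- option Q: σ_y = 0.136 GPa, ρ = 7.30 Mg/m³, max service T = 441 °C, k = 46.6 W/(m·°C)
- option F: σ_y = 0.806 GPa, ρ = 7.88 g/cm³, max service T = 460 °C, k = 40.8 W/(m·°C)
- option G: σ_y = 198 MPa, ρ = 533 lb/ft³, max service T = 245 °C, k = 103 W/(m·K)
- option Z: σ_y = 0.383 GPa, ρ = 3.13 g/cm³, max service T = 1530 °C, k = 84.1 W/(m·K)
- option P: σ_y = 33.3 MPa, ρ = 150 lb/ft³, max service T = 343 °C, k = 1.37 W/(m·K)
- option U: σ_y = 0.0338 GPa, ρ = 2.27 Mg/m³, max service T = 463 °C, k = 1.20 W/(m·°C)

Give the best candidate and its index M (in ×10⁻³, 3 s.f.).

option Z, M = 16.8×10⁻³

Screen on constraints: max service T ≥ 392 °C; k ≥ 1.29 W/(m·K). Survivors: option Q, option F, option Z.
After converting to SI:
  option Q: σ_y = 136.0 MPa, ρ = 7300 kg/m³
  option F: σ_y = 806.0 MPa, ρ = 7880 kg/m³
  option Z: σ_y = 383.0 MPa, ρ = 3130 kg/m³
  option Z: M = 16.8×10⁻³
  option F: M = 11.0×10⁻³
  option Q: M = 3.62×10⁻³
The maximum is for option Z.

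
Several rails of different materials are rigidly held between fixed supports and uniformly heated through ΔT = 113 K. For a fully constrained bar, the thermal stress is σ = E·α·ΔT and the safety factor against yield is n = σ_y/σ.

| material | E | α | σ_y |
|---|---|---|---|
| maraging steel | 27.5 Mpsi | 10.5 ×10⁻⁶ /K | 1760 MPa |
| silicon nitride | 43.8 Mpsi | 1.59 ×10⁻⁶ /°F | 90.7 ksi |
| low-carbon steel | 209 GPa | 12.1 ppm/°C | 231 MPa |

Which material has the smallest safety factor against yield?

low-carbon steel

In consistent units (E in GPa, α in ×10⁻⁶/K, σ_y in MPa):
  maraging steel: E = 189.6, α = 10.5, σ_y = 1760 → σ = 225 MPa, n = 7.82
  silicon nitride: E = 302.0, α = 2.86, σ_y = 625.4 → σ = 97.7 MPa, n = 6.40
  low-carbon steel: E = 209.0, α = 12.1, σ_y = 231.0 → σ = 286 MPa, n = 0.808
Smallest n: low-carbon steel with n = 0.808.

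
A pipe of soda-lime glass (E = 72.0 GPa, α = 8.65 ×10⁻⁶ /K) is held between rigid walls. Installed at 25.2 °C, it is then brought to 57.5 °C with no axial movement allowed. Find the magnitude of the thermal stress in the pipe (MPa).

20.1 MPa

ΔT = 32.30 K. Constrained thermal stress σ = E·α·ΔT = 72.00×10³ MPa × 8.65×10⁻⁶ × 32.30 = 20.1 MPa (compressive).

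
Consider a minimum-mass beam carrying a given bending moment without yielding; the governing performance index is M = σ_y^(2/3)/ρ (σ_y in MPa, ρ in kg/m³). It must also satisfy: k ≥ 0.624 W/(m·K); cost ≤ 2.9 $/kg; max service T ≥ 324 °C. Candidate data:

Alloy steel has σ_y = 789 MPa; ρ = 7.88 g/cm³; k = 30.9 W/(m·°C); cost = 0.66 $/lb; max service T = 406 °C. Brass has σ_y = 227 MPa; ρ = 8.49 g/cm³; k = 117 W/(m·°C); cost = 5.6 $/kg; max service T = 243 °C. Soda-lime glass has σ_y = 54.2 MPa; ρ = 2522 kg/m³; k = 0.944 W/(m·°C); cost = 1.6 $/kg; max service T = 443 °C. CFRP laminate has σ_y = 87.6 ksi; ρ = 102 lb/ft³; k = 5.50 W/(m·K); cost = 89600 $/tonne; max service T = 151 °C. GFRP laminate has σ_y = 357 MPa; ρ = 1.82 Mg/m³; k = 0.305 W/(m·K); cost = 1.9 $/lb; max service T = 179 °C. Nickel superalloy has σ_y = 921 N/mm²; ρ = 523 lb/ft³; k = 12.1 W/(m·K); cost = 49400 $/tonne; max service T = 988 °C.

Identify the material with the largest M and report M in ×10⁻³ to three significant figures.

Screen on constraints: k ≥ 0.624 W/(m·K); cost ≤ 2.9 $/kg; max service T ≥ 324 °C. Survivors: alloy steel, soda-lime glass.
Putting every candidate on a common basis:
  alloy steel: σ_y = 789.0 MPa, ρ = 7880 kg/m³
  soda-lime glass: σ_y = 54.20 MPa, ρ = 2522 kg/m³
  alloy steel: M = 10.8×10⁻³
  soda-lime glass: M = 5.68×10⁻³
Alloy steel has the largest M.

alloy steel, M = 10.8×10⁻³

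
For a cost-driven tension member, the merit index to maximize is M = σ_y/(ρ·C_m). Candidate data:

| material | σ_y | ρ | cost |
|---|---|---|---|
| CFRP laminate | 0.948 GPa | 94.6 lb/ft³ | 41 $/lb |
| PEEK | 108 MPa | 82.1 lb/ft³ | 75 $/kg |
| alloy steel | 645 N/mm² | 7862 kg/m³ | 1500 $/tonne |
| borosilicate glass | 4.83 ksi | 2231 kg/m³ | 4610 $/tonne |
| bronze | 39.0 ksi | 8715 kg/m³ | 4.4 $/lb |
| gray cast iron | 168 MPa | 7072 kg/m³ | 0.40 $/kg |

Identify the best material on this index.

gray cast iron

Putting every candidate on a common basis:
  CFRP laminate: σ_y = 948.0 MPa, ρ = 1515 kg/m³, cost = 90.39 $/kg
  PEEK: σ_y = 108.0 MPa, ρ = 1315 kg/m³, cost = 75.00 $/kg
  alloy steel: σ_y = 645.0 MPa, ρ = 7862 kg/m³, cost = 1.500 $/kg
  borosilicate glass: σ_y = 33.30 MPa, ρ = 2231 kg/m³, cost = 4.610 $/kg
  bronze: σ_y = 268.9 MPa, ρ = 8715 kg/m³, cost = 9.700 $/kg
  gray cast iron: σ_y = 168.0 MPa, ρ = 7072 kg/m³, cost = 0.4000 $/kg
  gray cast iron: M = 59.4 kN·m per $
  alloy steel: M = 54.7 kN·m per $
  CFRP laminate: M = 6.92 kN·m per $
  borosilicate glass: M = 3.24 kN·m per $
  bronze: M = 3.18 kN·m per $
  PEEK: M = 1.09 kN·m per $
Gray cast iron has the largest M.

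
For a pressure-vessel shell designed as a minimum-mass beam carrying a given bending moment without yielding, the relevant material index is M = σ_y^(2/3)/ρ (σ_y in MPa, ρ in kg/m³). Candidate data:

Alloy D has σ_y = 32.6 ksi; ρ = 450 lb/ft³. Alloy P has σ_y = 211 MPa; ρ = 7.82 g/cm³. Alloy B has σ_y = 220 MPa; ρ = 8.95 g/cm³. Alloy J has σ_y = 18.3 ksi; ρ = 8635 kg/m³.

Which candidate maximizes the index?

In SI units:
  alloy D: σ_y = 224.8 MPa, ρ = 7208 kg/m³
  alloy P: σ_y = 211.0 MPa, ρ = 7820 kg/m³
  alloy B: σ_y = 220.0 MPa, ρ = 8950 kg/m³
  alloy J: σ_y = 126.2 MPa, ρ = 8635 kg/m³
  alloy D: M = 5.13×10⁻³
  alloy P: M = 4.53×10⁻³
  alloy B: M = 4.07×10⁻³
  alloy J: M = 2.91×10⁻³
Highest index: alloy D.

alloy D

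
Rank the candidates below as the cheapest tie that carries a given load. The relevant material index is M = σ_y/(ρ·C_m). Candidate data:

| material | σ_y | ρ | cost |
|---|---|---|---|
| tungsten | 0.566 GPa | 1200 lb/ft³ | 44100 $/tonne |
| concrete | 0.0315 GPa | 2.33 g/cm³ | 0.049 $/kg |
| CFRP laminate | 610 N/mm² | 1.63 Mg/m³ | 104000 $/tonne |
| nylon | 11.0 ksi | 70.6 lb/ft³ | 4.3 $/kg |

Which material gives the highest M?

concrete

After converting to SI:
  tungsten: σ_y = 566.0 MPa, ρ = 19220 kg/m³, cost = 44.10 $/kg
  concrete: σ_y = 31.50 MPa, ρ = 2330 kg/m³, cost = 0.04900 $/kg
  CFRP laminate: σ_y = 610.0 MPa, ρ = 1630 kg/m³, cost = 104.0 $/kg
  nylon: σ_y = 75.84 MPa, ρ = 1131 kg/m³, cost = 4.300 $/kg
  concrete: M = 276 kN·m per $
  nylon: M = 15.6 kN·m per $
  CFRP laminate: M = 3.60 kN·m per $
  tungsten: M = 0.668 kN·m per $
Concrete has the largest M.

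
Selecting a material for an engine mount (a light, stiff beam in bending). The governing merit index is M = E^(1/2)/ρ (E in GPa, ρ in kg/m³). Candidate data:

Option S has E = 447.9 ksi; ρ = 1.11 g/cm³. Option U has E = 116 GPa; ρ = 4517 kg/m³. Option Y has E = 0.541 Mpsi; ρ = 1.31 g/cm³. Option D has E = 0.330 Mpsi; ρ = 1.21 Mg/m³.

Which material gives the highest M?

Normalizing units and computing the index:
  option S: E = 3.088 GPa, ρ = 1110 kg/m³
  option U: E = 116.0 GPa, ρ = 4517 kg/m³
  option Y: E = 3.730 GPa, ρ = 1310 kg/m³
  option D: E = 2.275 GPa, ρ = 1210 kg/m³
  option U: M = 2.38×10⁻³
  option S: M = 1.58×10⁻³
  option Y: M = 1.47×10⁻³
  option D: M = 1.25×10⁻³
Option U has the largest M.

option U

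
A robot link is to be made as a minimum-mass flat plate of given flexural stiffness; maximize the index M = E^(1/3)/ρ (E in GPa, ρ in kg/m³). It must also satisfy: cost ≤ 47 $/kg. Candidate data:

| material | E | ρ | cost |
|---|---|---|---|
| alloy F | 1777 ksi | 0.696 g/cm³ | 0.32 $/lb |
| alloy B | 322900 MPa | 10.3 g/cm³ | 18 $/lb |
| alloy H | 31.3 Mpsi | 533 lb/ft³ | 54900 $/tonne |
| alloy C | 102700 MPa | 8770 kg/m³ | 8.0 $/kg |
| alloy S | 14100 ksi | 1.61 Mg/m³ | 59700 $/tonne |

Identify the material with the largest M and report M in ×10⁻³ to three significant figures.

alloy F, M = 3.31×10⁻³

Screen on constraints: cost ≤ 47 $/kg. Survivors: alloy F, alloy B, alloy C.
Convert each candidate to consistent units, then evaluate M:
  alloy F: E = 12.25 GPa, ρ = 696.0 kg/m³
  alloy B: E = 322.9 GPa, ρ = 10300 kg/m³
  alloy C: E = 102.7 GPa, ρ = 8770 kg/m³
  alloy F: M = 3.31×10⁻³
  alloy B: M = 0.666×10⁻³
  alloy C: M = 0.534×10⁻³
Alloy F ranks first.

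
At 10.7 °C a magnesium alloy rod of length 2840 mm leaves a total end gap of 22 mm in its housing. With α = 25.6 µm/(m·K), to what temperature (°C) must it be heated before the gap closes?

α·L₀·ΔT = 22.0 mm ⇒ ΔT = 22.0 / (25.6×10⁻⁶ × 2840.0) = 302.6 K.
T = 10.7 + 302.6 = 313.3 °C.

313 °C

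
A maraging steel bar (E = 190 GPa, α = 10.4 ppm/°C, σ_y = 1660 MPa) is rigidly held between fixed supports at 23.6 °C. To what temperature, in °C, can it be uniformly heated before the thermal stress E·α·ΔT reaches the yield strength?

E·α·ΔT = 1660 MPa ⇒ ΔT = 1660 / (190.0×10³ × 10.4×10⁻⁶) = 840.1 K.
T = 23.6 + 840.1 = 863.7 °C.

864 °C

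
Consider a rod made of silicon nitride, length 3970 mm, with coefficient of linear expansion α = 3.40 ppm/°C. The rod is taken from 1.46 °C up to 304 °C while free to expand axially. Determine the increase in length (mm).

ΔT = 304 − 1.46 = 302.5 K.
ΔL = α·L₀·ΔT = 3.40×10⁻⁶ × 3970 mm × 302.5 K = 4.08 mm.

4.08 mm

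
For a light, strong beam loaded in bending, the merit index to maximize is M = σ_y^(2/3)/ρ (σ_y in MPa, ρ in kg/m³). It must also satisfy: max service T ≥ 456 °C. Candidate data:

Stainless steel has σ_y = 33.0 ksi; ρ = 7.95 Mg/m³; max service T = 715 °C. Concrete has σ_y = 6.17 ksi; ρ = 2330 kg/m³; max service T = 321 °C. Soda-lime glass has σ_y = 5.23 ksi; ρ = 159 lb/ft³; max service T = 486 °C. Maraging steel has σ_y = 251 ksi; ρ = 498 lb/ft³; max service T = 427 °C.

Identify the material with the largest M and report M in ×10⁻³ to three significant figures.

stainless steel, M = 4.69×10⁻³

Screen on constraints: max service T ≥ 456 °C. Survivors: stainless steel, soda-lime glass.
After converting to SI:
  stainless steel: σ_y = 227.5 MPa, ρ = 7950 kg/m³
  soda-lime glass: σ_y = 36.06 MPa, ρ = 2547 kg/m³
  stainless steel: M = 4.69×10⁻³
  soda-lime glass: M = 4.29×10⁻³
The maximum is for stainless steel.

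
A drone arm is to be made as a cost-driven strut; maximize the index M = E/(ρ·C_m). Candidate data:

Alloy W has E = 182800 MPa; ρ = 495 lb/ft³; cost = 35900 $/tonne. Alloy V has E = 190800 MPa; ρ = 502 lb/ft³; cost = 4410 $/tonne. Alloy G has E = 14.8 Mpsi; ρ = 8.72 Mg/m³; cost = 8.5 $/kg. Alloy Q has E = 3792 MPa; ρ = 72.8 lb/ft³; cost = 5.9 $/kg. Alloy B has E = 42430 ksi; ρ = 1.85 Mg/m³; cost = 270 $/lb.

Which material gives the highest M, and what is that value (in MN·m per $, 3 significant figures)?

After converting to SI:
  alloy W: E = 182.8 GPa, ρ = 7929 kg/m³, cost = 35.90 $/kg
  alloy V: E = 190.8 GPa, ρ = 8041 kg/m³, cost = 4.410 $/kg
  alloy G: E = 102.0 GPa, ρ = 8720 kg/m³, cost = 8.500 $/kg
  alloy Q: E = 3.792 GPa, ρ = 1166 kg/m³, cost = 5.900 $/kg
  alloy B: E = 292.5 GPa, ρ = 1850 kg/m³, cost = 595.2 $/kg
  alloy V: M = 5.38 MN·m per $
  alloy G: M = 1.38 MN·m per $
  alloy W: M = 0.642 MN·m per $
  alloy Q: M = 0.551 MN·m per $
  alloy B: M = 0.266 MN·m per $
Alloy V has the largest M.

alloy V, M = 5.38 MN·m per $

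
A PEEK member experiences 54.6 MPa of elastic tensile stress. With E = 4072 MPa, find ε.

0.0134

E = 4072 MPa = 4.072 GPa = 4072 MPa.
ε = σ/E = 54.6 / 4072 = 0.0134.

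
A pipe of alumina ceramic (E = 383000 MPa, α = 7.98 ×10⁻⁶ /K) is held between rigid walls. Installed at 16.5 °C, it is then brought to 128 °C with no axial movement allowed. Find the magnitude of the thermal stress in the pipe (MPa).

341 MPa

E = 383000 MPa = 383.0 GPa.
ΔT = 111.5 K. Constrained thermal stress σ = E·α·ΔT = 383.0×10³ MPa × 7.98×10⁻⁶ × 111.5 = 341 MPa (compressive).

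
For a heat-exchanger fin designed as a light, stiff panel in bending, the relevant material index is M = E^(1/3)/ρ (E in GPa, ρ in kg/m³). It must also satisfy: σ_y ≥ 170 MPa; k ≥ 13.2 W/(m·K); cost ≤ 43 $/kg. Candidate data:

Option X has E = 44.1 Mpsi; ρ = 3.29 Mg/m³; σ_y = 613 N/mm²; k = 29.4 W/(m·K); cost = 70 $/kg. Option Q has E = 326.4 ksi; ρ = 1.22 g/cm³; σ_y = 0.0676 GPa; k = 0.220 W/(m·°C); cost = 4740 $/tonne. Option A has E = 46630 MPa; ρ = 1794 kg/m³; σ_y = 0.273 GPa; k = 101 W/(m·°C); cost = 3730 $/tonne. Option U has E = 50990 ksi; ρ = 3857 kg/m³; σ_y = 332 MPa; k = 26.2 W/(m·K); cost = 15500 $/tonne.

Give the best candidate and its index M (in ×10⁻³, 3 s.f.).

option A, M = 2.01×10⁻³

Screen on constraints: σ_y ≥ 170 MPa; k ≥ 13.2 W/(m·K); cost ≤ 43 $/kg. Survivors: option A, option U.
Putting every candidate on a common basis:
  option A: E = 46.63 GPa, ρ = 1794 kg/m³
  option U: E = 351.6 GPa, ρ = 3857 kg/m³
  option A: M = 2.01×10⁻³
  option U: M = 1.83×10⁻³
Highest index: option A.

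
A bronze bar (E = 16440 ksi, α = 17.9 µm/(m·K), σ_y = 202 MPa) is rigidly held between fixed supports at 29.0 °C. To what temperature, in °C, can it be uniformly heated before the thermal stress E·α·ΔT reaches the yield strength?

E = 16440 ksi = 113.3 GPa.
E·α·ΔT = 202.0 MPa ⇒ ΔT = 202.0 / (113.3×10³ × 17.9×10⁻⁶) = 99.56 K.
T = 29.0 + 99.56 = 128.6 °C.

129 °C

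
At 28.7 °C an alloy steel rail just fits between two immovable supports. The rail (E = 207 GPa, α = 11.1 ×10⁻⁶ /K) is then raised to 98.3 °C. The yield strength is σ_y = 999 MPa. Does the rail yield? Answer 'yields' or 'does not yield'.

does not yield

ΔT = 69.60 K. Constrained thermal stress σ = E·α·ΔT = 207.0×10³ MPa × 11.1×10⁻⁶ × 69.60 = 160 MPa (compressive).
Compare to σ_y = 999 MPa: σ < σ_y, so it does not yield.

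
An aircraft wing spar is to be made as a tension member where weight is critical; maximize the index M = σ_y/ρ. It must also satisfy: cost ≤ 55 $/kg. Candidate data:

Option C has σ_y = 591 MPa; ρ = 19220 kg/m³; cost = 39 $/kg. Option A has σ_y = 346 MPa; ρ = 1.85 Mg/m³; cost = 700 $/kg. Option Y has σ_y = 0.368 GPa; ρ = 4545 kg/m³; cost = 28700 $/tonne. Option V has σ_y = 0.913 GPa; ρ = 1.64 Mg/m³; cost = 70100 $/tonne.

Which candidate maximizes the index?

Screen on constraints: cost ≤ 55 $/kg. Survivors: option C, option Y.
After converting to SI:
  option C: σ_y = 591.0 MPa, ρ = 19220 kg/m³
  option Y: σ_y = 368.0 MPa, ρ = 4545 kg/m³
  option Y: M = 81.0 kN·m/kg
  option C: M = 30.7 kN·m/kg
Option Y has the largest M.

option Y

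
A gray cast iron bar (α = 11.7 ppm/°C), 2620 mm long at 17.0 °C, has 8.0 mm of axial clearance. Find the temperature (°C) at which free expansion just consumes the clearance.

278 °C

α·L₀·ΔT = 8.0 mm ⇒ ΔT = 8.0 / (11.7×10⁻⁶ × 2620.0) = 261.0 K.
T = 17.0 + 261.0 = 278.0 °C.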